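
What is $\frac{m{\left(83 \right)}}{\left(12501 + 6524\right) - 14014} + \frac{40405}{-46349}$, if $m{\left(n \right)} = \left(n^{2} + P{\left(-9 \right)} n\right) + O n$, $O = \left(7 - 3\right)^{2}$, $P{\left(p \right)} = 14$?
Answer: $\frac{232237816}{232254839} \approx 0.99993$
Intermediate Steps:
$O = 16$ ($O = 4^{2} = 16$)
$m{\left(n \right)} = n^{2} + 30 n$ ($m{\left(n \right)} = \left(n^{2} + 14 n\right) + 16 n = n^{2} + 30 n$)
$\frac{m{\left(83 \right)}}{\left(12501 + 6524\right) - 14014} + \frac{40405}{-46349} = \frac{83 \left(30 + 83\right)}{\left(12501 + 6524\right) - 14014} + \frac{40405}{-46349} = \frac{83 \cdot 113}{19025 - 14014} + 40405 \left(- \frac{1}{46349}\right) = \frac{9379}{5011} - \frac{40405}{46349} = \frac{232237816}{232254839}$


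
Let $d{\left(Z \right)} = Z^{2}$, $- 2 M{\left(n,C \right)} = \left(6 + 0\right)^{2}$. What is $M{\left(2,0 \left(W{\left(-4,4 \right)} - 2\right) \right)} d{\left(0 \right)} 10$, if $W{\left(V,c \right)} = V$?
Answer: $0$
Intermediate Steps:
$M{\left(n,C \right)} = -18$ ($M{\left(n,C \right)} = - \frac{\left(6 + 0\right)^{2}}{2} = - \frac{6^{2}}{2} = \left(- \frac{1}{2}\right) 36 = -18$)
$M{\left(2,0 \left(W{\left(-4,4 \right)} - 2\right) \right)} d{\left(0 \right)} 10 = - 18 \cdot 0^{2} \cdot 10 = \left(-18\right) 0 \cdot 10 = 0 \cdot 10 = 0$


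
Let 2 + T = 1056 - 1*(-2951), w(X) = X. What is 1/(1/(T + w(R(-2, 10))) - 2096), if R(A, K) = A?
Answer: -4003/8390287 ≈ -0.00047710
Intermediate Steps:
T = 4005 (T = -2 + (1056 - 1*(-2951)) = -2 + (1056 + 2951) = -2 + 4007 = 4005)
1/(1/(T + w(R(-2, 10))) - 2096) = 1/(1/(4005 - 2) - 2096) = 1/(1/4003 - 2096) = 1/(-8390287/4003) = -4003/8390287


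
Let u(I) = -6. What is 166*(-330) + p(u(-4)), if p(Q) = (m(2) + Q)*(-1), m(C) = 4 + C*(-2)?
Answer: -54774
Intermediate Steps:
m(C) = 4 - 2*C
p(Q) = -Q (p(Q) = ((4 - 2*2) + Q)*(-1) = ((4 - 4) + Q)*(-1) = (0 + Q)*(-1) = Q*(-1) = -Q)
166*(-330) + p(u(-4)) = 166*(-330) - 1*(-6) = -54780 + 6 = -54774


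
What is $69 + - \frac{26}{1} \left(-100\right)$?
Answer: $2669$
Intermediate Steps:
$69 + - \frac{26}{1} \left(-100\right) = 69 + \left(-26\right) 1 \left(-100\right) = 69 - -2600 = 69 + 2600 = 2669$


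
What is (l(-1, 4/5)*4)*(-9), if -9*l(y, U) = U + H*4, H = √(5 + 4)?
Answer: 256/5 ≈ 51.200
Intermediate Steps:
H = 3 (H = √9 = 3)
l(y, U) = -4/3 - U/9 (l(y, U) = -(U + 3*4)/9 = -(U + 12)/9 = -(12 + U)/9 = -4/3 - U/9)
(l(-1, 4/5)*4)*(-9) = ((-4/3 - 4/(9*5))*4)*(-9) = ((-4/3 - ⅑*⅘)*4)*(-9) = ((-4/3 - 4/45)*4)*(-9) = -64/45*4*(-9) = -256/45*(-9) = 256/5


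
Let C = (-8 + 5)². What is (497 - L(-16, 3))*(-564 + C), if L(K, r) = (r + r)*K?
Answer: -329115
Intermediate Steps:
L(K, r) = 2*K*r (L(K, r) = (2*r)*K = 2*K*r)
C = 9 (C = (-3)² = 9)
(497 - L(-16, 3))*(-564 + C) = (497 - 2*(-16)*3)*(-564 + 9) = (497 - 1*(-96))*(-555) = (497 + 96)*(-555) = 593*(-555) = -329115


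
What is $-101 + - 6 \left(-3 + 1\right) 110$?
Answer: $1219$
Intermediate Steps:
$-101 + - 6 \left(-3 + 1\right) 110 = -101 + \left(-6\right) \left(-2\right) 110 = -101 + 12 \cdot 110 = -101 + 1320 = 1219$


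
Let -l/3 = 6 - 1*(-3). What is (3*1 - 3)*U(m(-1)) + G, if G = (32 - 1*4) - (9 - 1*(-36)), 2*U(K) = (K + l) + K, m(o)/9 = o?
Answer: -17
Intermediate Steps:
m(o) = 9*o
l = -27 (l = -3*(6 - 1*(-3)) = -3*(6 + 3) = -3*9 = -27)
U(K) = -27/2 + K (U(K) = ((K - 27) + K)/2 = ((-27 + K) + K)/2 = (-27 + 2*K)/2 = -27/2 + K)
G = -17 (G = (32 - 4) - (9 + 36) = 28 - 1*45 = 28 - 45 = -17)
(3*1 - 3)*U(m(-1)) + G = (3*1 - 3)*(-27/2 + 9*(-1)) - 17 = (3 - 3)*(-27/2 - 9) - 17 = 0*(-45/2) - 17 = 0 - 17 = -17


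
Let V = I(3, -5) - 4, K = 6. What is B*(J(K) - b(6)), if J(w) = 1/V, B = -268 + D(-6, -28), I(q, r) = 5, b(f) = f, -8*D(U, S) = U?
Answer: 5345/4 ≈ 1336.3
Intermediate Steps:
D(U, S) = -U/8
B = -1069/4 (B = -268 - ⅛*(-6) = -268 + ¾ = -1069/4 ≈ -267.25)
V = 1 (V = 5 - 4 = 1)
J(w) = 1 (J(w) = 1/1 = 1)
B*(J(K) - b(6)) = -1069*(1 - 1*6)/4 = -1069*(1 - 6)/4 = -1069/4*(-5) = 5345/4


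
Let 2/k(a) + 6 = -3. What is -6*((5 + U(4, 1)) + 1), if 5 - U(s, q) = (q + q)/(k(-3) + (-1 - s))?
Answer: -3210/47 ≈ -68.298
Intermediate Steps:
k(a) = -2/9 (k(a) = 2/(-6 - 3) = 2/(-9) = 2*(-1/9) = -2/9)
U(s, q) = 5 - 2*q/(-11/9 - s) (U(s, q) = 5 - (q + q)/(-2/9 + (-1 - s)) = 5 - 2*q/(-11/9 - s))
-6*((5 + U(4, 1)) + 1) = -6*((5 + (55 + 18*1 + 45*4)/(11 + 9*4)) + 1) = -6*((5 + (55 + 18 + 180)/(11 + 36)) + 1) = -6*((5 + 253/47) + 1) = -6*(488/47 + 1) = -6*535/47 = -3210/47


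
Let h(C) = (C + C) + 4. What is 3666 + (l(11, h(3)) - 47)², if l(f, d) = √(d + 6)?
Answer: 5515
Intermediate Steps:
h(C) = 4 + 2*C (h(C) = 2*C + 4 = 4 + 2*C)
l(f, d) = √(6 + d)
3666 + (l(11, h(3)) - 47)² = 3666 + (√(6 + (4 + 2*3)) - 47)² = 3666 + (√(6 + (4 + 6)) - 47)² = 3666 + (√(6 + 10) - 47)² = 3666 + (√16 - 47)² = 3666 + (4 - 47)² = 3666 + (-43)² = 3666 + 1849 = 5515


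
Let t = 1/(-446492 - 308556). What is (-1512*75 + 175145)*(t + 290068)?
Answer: 13523097430173935/755048 ≈ 1.7910e+10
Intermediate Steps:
t = -1/755048 (t = 1/(-755048) = -1/755048 ≈ -1.3244e-6)
(-1512*75 + 175145)*(t + 290068) = (-1512*75 + 175145)*(-1/755048 + 290068) = (-113400 + 175145)*(219015263263/755048) = 61745*(219015263263/755048) = 13523097430173935/755048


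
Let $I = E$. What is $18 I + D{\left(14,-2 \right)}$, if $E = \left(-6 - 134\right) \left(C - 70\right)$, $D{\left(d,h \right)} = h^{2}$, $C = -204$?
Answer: $690484$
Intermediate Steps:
$E = 38360$ ($E = \left(-6 - 134\right) \left(-204 - 70\right) = \left(-140\right) \left(-274\right) = 38360$)
$I = 38360$
$18 I + D{\left(14,-2 \right)} = 18 \cdot 38360 + \left(-2\right)^{2} = 690480 + 4 = 690484$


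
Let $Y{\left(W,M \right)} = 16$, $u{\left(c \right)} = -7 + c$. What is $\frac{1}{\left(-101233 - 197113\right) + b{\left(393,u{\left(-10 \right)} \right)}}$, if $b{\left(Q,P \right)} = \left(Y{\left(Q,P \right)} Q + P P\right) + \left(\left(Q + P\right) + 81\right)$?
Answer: $- \frac{1}{291312} \approx -3.4327 \cdot 10^{-6}$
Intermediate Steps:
$b{\left(Q,P \right)} = 81 + P + P^{2} + 17 Q$ ($b{\left(Q,P \right)} = \left(16 Q + P P\right) + \left(\left(Q + P\right) + 81\right) = \left(16 Q + P^{2}\right) + \left(\left(P + Q\right) + 81\right) = \left(P^{2} + 16 Q\right) + \left(81 + P + Q\right) = 81 + P + P^{2} + 17 Q$)
$\frac{1}{\left(-101233 - 197113\right) + b{\left(393,u{\left(-10 \right)} \right)}} = \frac{1}{\left(-101233 - 197113\right) + \left(81 - 17 + \left(-7 - 10\right)^{2} + 17 \cdot 393\right)} = \frac{1}{-298346 + \left(81 - 17 + \left(-17\right)^{2} + 6681\right)} = \frac{1}{-298346 + \left(81 - 17 + 289 + 6681\right)} = \frac{1}{-298346 + 7034} = \frac{1}{-291312} = - \frac{1}{291312}$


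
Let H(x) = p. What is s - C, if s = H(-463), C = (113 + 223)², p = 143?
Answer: -112753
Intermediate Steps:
C = 112896 (C = 336² = 112896)
H(x) = 143
s = 143
s - C = 143 - 1*112896 = 143 - 112896 = -112753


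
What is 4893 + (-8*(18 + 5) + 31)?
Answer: 4740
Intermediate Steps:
4893 + (-8*(18 + 5) + 31) = 4893 + (-8*23 + 31) = 4893 + (-184 + 31) = 4893 - 153 = 4740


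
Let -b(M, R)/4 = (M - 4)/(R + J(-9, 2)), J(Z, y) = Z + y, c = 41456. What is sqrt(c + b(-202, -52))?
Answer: 2*sqrt(36064930)/59 ≈ 203.57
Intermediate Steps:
b(M, R) = -4*(-4 + M)/(-7 + R) (b(M, R) = -4*(M - 4)/(R + (-9 + 2)) = -4*(-4 + M)/(R - 7) = -4*(-4 + M)/(-7 + R))
sqrt(c + b(-202, -52)) = sqrt(41456 + 4*(4 - 1*(-202))/(-7 - 52)) = sqrt(41456 + 4*(4 + 202)/(-59)) = sqrt(41456 + 4*(-1/59)*206) = sqrt(41456 - 824/59) = sqrt(2445080/59) = 2*sqrt(36064930)/59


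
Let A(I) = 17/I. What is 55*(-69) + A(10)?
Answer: -37933/10 ≈ -3793.3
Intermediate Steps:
55*(-69) + A(10) = 55*(-69) + 17/10 = -3795 + 17*(⅒) = -3795 + 17/10 = -37933/10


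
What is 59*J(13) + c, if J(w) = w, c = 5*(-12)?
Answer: 707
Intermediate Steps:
c = -60
59*J(13) + c = 59*13 - 60 = 767 - 60 = 707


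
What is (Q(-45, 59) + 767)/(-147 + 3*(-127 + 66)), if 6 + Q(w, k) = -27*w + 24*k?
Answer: -1696/165 ≈ -10.279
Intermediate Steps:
Q(w, k) = -6 - 27*w + 24*k (Q(w, k) = -6 + (-27*w + 24*k) = -6 - 27*w + 24*k)
(Q(-45, 59) + 767)/(-147 + 3*(-127 + 66)) = ((-6 - 27*(-45) + 24*59) + 767)/(-147 + 3*(-127 + 66)) = ((-6 + 1215 + 1416) + 767)/(-147 + 3*(-61)) = (2625 + 767)/(-147 - 183) = 3392/(-330) = 3392*(-1/330) = -1696/165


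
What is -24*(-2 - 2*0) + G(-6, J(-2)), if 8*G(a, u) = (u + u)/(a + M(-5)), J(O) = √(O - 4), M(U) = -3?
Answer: 48 - I*√6/36 ≈ 48.0 - 0.068041*I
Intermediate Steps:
J(O) = √(-4 + O)
G(a, u) = u/(4*(-3 + a)) (G(a, u) = ((u + u)/(a - 3))/8 = ((2*u)/(-3 + a))/8 = (2*u/(-3 + a))/8 = u/(4*(-3 + a)))
-24*(-2 - 2*0) + G(-6, J(-2)) = -24*(-2 - 2*0) + √(-4 - 2)/(4*(-3 - 6)) = -24*(-2 + 0) + (¼)*√(-6)/(-9) = -24*(-2) + (¼)*(I*√6)*(-⅑) = 48 - I*√6/36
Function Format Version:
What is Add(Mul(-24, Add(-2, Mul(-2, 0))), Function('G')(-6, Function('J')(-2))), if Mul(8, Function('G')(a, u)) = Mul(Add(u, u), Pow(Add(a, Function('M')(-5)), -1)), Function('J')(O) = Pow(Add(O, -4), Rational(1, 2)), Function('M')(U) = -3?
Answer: Add(48, Mul(Rational(-1, 36), I, Pow(6, Rational(1, 2)))) ≈ Add(48.000, Mul(-0.068041, I))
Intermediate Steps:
Function('J')(O) = Pow(Add(-4, O), Rational(1, 2))
Function('G')(a, u) = Mul(Rational(1, 4), u, Pow(Add(-3, a), -1)) (Function('G')(a, u) = Mul(Rational(1, 8), Mul(Add(u, u), Pow(Add(a, -3), -1))) = Mul(Rational(1, 8), Mul(Mul(2, u), Pow(Add(-3, a), -1))) = Mul(Rational(1, 8), Mul(2, u, Pow(Add(-3, a), -1))) = Mul(Rational(1, 4), u, Pow(Add(-3, a), -1)))
Add(Mul(-24, Add(-2, Mul(-2, 0))), Function('G')(-6, Function('J')(-2))) = Add(Mul(-24, Add(-2, Mul(-2, 0))), Mul(Rational(1, 4), Pow(Add(-4, -2), Rational(1, 2)), Pow(Add(-3, -6), -1))) = Add(Mul(-24, Add(-2, 0)), Mul(Rational(1, 4), Pow(-6, Rational(1, 2)), Pow(-9, -1))) = Add(Mul(-24, -2), Mul(Rational(1, 4), Mul(I, Pow(6, Rational(1, 2))), Rational(-1, 9))) = Add(48, Mul(Rational(-1, 36), I, Pow(6, Rational(1, 2))))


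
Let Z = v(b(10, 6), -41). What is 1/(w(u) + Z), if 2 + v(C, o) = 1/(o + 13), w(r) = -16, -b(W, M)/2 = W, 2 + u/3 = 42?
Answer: -28/505 ≈ -0.055446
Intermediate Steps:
u = 120 (u = -6 + 3*42 = -6 + 126 = 120)
b(W, M) = -2*W
v(C, o) = -2 + 1/(13 + o) (v(C, o) = -2 + 1/(o + 13) = -2 + 1/(13 + o))
Z = -57/28 (Z = (-25 - 2*(-41))/(13 - 41) = (-25 + 82)/(-28) = -1/28*57 = -57/28 ≈ -2.0357)
1/(w(u) + Z) = 1/(-16 - 57/28) = 1/(-505/28) = -28/505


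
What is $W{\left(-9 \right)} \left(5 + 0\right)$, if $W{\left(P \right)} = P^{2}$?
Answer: $405$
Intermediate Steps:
$W{\left(-9 \right)} \left(5 + 0\right) = \left(-9\right)^{2} \left(5 + 0\right) = 81 \cdot 5 = 405$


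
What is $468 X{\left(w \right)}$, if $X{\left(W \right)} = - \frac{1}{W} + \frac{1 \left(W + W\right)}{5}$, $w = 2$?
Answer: $\frac{702}{5} \approx 140.4$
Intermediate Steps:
$X{\left(W \right)} = - \frac{1}{W} + \frac{2 W}{5}$ ($X{\left(W \right)} = - \frac{1}{W} + 1 \cdot 2 W \frac{1}{5} = - \frac{1}{W} + 2 W \frac{1}{5} = - \frac{1}{W} + \frac{2 W}{5}$)
$468 X{\left(w \right)} = 468 \left(- \frac{1}{2} + \frac{2}{5} \cdot 2\right) = 468 \left(\left(-1\right) \frac{1}{2} + \frac{4}{5}\right) = 468 \left(- \frac{1}{2} + \frac{4}{5}\right) = 468 \cdot \frac{3}{10} = \frac{702}{5}$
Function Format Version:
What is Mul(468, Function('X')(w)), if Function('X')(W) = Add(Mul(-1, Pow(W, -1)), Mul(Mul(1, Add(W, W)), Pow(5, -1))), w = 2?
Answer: Rational(702, 5) ≈ 140.40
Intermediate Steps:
Function('X')(W) = Add(Mul(-1, Pow(W, -1)), Mul(Rational(2, 5), W)) (Function('X')(W) = Add(Mul(-1, Pow(W, -1)), Mul(Mul(1, Mul(2, W)), Rational(1, 5))) = Add(Mul(-1, Pow(W, -1)), Mul(Mul(2, W), Rational(1, 5))) = Add(Mul(-1, Pow(W, -1)), Mul(Rational(2, 5), W)))
Mul(468, Function('X')(w)) = Mul(468, Add(Mul(-1, Pow(2, -1)), Mul(Rational(2, 5), 2))) = Mul(468, Add(Mul(-1, Rational(1, 2)), Rational(4, 5))) = Mul(468, Add(Rational(-1, 2), Rational(4, 5))) = Mul(468, Rational(3, 10)) = Rational(702, 5)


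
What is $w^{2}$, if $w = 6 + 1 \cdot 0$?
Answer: $36$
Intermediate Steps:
$w = 6$ ($w = 6 + 0 = 6$)
$w^{2} = 6^{2} = 36$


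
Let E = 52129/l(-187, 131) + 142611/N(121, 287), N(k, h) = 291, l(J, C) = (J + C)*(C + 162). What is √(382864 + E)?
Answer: √4954446847538282/113684 ≈ 619.15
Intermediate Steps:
l(J, C) = (162 + C)*(C + J) (l(J, C) = (C + J)*(162 + C) = (162 + C)*(C + J))
E = 110704369/227368 (E = 52129/(131² + 162*131 + 162*(-187) + 131*(-187)) + 142611/291 = 52129/(17161 + 21222 - 30294 - 24497) + 142611*(1/291) = 52129/(-16408) + 47537/97 = 52129*(-1/16408) + 47537/97 = -7447/2344 + 47537/97 = 110704369/227368 ≈ 486.90)
√(382864 + E) = √(382864 + 110704369/227368) = √(87161726321/227368) = √4954446847538282/113684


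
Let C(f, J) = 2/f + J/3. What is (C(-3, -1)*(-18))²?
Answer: 324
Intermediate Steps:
C(f, J) = 2/f + J/3 (C(f, J) = 2/f + J*(⅓) = 2/f + J/3)
(C(-3, -1)*(-18))² = ((2/(-3) + (⅓)*(-1))*(-18))² = ((2*(-⅓) - ⅓)*(-18))² = ((-⅔ - ⅓)*(-18))² = (-1*(-18))² = 18² = 324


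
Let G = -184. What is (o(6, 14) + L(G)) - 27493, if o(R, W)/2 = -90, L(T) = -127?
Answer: -27800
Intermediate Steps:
o(R, W) = -180 (o(R, W) = 2*(-90) = -180)
(o(6, 14) + L(G)) - 27493 = (-180 - 127) - 27493 = -307 - 27493 = -27800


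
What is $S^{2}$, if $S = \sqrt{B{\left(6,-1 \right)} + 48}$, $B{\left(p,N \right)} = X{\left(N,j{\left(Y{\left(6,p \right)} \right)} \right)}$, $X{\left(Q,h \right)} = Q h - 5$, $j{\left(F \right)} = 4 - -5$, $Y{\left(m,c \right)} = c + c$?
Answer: $34$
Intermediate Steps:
$Y{\left(m,c \right)} = 2 c$
$j{\left(F \right)} = 9$ ($j{\left(F \right)} = 4 + 5 = 9$)
$X{\left(Q,h \right)} = -5 + Q h$
$B{\left(p,N \right)} = -5 + 9 N$ ($B{\left(p,N \right)} = -5 + N 9 = -5 + 9 N$)
$S = \sqrt{34}$ ($S = \sqrt{\left(-5 + 9 \left(-1\right)\right) + 48} = \sqrt{\left(-5 - 9\right) + 48} = \sqrt{-14 + 48} = \sqrt{34} \approx 5.8309$)
$S^{2} = \left(\sqrt{34}\right)^{2} = 34$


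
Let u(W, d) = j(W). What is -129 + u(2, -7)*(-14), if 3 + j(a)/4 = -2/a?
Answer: 95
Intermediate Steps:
j(a) = -12 - 8/a (j(a) = -12 + 4*(-2/a) = -12 - 8/a)
u(W, d) = -12 - 8/W
-129 + u(2, -7)*(-14) = -129 + (-12 - 8/2)*(-14) = -129 + (-12 - 8*1/2)*(-14) = -129 + (-12 - 4)*(-14) = -129 - 16*(-14) = -129 + 224 = 95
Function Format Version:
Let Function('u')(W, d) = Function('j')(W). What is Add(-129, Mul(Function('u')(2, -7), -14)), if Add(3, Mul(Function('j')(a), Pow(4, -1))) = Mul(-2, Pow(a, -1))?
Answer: 95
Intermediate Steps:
Function('j')(a) = Add(-12, Mul(-8, Pow(a, -1))) (Function('j')(a) = Add(-12, Mul(4, Mul(-2, Pow(a, -1)))) = Add(-12, Mul(-8, Pow(a, -1))))
Function('u')(W, d) = Add(-12, Mul(-8, Pow(W, -1)))
Add(-129, Mul(Function('u')(2, -7), -14)) = Add(-129, Mul(Add(-12, Mul(-8, Pow(2, -1))), -14)) = Add(-129, Mul(Add(-12, Mul(-8, Rational(1, 2))), -14)) = Add(-129, Mul(Add(-12, -4), -14)) = Add(-129, Mul(-16, -14)) = Add(-129, 224) = 95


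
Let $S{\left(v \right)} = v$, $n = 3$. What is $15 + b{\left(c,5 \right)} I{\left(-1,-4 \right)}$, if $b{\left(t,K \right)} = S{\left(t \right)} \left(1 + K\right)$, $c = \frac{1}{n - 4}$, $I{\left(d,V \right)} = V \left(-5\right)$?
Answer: $-105$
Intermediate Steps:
$I{\left(d,V \right)} = - 5 V$
$c = -1$ ($c = \frac{1}{3 - 4} = \frac{1}{-1} = -1$)
$b{\left(t,K \right)} = t \left(1 + K\right)$
$15 + b{\left(c,5 \right)} I{\left(-1,-4 \right)} = 15 + - (1 + 5) \left(\left(-5\right) \left(-4\right)\right) = 15 + \left(-1\right) 6 \cdot 20 = 15 - 120 = -105$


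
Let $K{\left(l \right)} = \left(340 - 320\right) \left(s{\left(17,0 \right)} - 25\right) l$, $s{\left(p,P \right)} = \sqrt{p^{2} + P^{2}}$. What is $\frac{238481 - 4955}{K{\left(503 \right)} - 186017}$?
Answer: $- \frac{233526}{266497} \approx -0.87628$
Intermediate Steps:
$s{\left(p,P \right)} = \sqrt{P^{2} + p^{2}}$
$K{\left(l \right)} = - 160 l$ ($K{\left(l \right)} = \left(340 - 320\right) \left(\sqrt{0^{2} + 17^{2}} - 25\right) l = 20 \left(\sqrt{0 + 289} - 25\right) l = 20 \left(\sqrt{289} - 25\right) l = 20 \left(17 - 25\right) l = 20 \left(-8\right) l = - 160 l$)
$\frac{238481 - 4955}{K{\left(503 \right)} - 186017} = \frac{238481 - 4955}{\left(-160\right) 503 - 186017} = \frac{233526}{-80480 - 186017} = \frac{233526}{-266497} = 233526 \left(- \frac{1}{266497}\right) = - \frac{233526}{266497}$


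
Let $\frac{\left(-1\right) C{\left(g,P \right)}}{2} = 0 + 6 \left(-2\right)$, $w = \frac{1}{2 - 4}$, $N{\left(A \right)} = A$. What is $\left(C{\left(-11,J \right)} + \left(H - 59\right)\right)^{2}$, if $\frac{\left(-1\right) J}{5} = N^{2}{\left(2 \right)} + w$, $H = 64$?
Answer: $841$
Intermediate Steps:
$w = - \frac{1}{2}$ ($w = \frac{1}{-2} = - \frac{1}{2} \approx -0.5$)
$J = - \frac{35}{2}$ ($J = - 5 \left(2^{2} - \frac{1}{2}\right) = - 5 \left(4 - \frac{1}{2}\right) = \left(-5\right) \frac{7}{2} = - \frac{35}{2} \approx -17.5$)
$C{\left(g,P \right)} = 24$ ($C{\left(g,P \right)} = - 2 \left(0 + 6 \left(-2\right)\right) = - 2 \left(0 - 12\right) = \left(-2\right) \left(-12\right) = 24$)
$\left(C{\left(-11,J \right)} + \left(H - 59\right)\right)^{2} = \left(24 + \left(64 - 59\right)\right)^{2} = \left(24 + 5\right)^{2} = 29^{2} = 841$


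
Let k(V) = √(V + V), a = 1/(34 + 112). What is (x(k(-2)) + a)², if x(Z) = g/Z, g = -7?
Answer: -65280/5329 + 7*I/146 ≈ -12.25 + 0.047945*I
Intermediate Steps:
a = 1/146 ≈ 0.0068493
k(V) = √2*√V (k(V) = √(2*V) = √2*√V)
x(Z) = -7/Z
(x(k(-2)) + a)² = (-7*(-I/2) + 1/146)² = (-(-7)*I/2 + 1/146)² = (7*I/2 + 1/146)² = (1/146 + 7*I/2)²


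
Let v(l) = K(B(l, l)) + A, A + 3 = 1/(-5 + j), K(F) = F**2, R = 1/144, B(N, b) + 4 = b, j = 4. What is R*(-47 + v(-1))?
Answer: -13/72 ≈ -0.18056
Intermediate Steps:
B(N, b) = -4 + b
R = 1/144 ≈ 0.0069444
A = -4 (A = -3 + 1/(-5 + 4) = -3 + 1/(-1) = -3 - 1 = -4)
v(l) = -4 + (-4 + l)**2 (v(l) = (-4 + l)**2 - 4 = -4 + (-4 + l)**2)
R*(-47 + v(-1)) = (-47 + (-4 + (-4 - 1)**2))/144 = (-47 + (-4 + (-5)**2))/144 = (-47 + (-4 + 25))/144 = (-47 + 21)/144 = (1/144)*(-26) = -13/72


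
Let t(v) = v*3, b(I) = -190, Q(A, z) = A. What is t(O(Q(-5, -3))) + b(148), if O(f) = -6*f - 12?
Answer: -136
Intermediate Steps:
O(f) = -12 - 6*f
t(v) = 3*v
t(O(Q(-5, -3))) + b(148) = 3*(-12 - 6*(-5)) - 190 = 3*(-12 + 30) - 190 = 3*18 - 190 = 54 - 190 = -136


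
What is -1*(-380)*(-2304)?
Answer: -875520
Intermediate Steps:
-1*(-380)*(-2304) = 380*(-2304) = -875520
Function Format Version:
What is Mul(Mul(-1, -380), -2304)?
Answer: -875520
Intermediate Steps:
Mul(Mul(-1, -380), -2304) = Mul(380, -2304) = -875520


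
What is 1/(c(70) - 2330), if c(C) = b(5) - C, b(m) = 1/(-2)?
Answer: -2/4801 ≈ -0.00041658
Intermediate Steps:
b(m) = -½
c(C) = -½ - C
1/(c(70) - 2330) = 1/((-½ - 1*70) - 2330) = 1/((-½ - 70) - 2330) = 1/(-141/2 - 2330) = 1/(-4801/2) = -2/4801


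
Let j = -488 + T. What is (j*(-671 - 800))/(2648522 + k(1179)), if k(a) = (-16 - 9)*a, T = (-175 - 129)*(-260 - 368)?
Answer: -280113704/2619047 ≈ -106.95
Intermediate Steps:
T = 190912 (T = -304*(-628) = 190912)
k(a) = -25*a
j = 190424 (j = -488 + 190912 = 190424)
(j*(-671 - 800))/(2648522 + k(1179)) = (190424*(-671 - 800))/(2648522 - 25*1179) = (190424*(-1471))/(2648522 - 29475) = -280113704/2619047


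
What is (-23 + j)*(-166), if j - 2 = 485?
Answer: -77024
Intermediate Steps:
j = 487 (j = 2 + 485 = 487)
(-23 + j)*(-166) = (-23 + 487)*(-166) = 464*(-166) = -77024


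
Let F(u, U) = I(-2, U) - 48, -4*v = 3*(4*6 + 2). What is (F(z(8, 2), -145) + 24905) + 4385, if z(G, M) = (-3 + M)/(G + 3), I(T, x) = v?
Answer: 58445/2 ≈ 29223.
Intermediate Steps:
v = -39/2 (v = -3*(4*6 + 2)/4 = -3*(24 + 2)/4 = -3*26/4 = -¼*78 = -39/2 ≈ -19.500)
I(T, x) = -39/2
z(G, M) = (-3 + M)/(3 + G)
F(u, U) = -135/2 (F(u, U) = -39/2 - 48 = -135/2)
(F(z(8, 2), -145) + 24905) + 4385 = (-135/2 + 24905) + 4385 = 49675/2 + 4385 = 58445/2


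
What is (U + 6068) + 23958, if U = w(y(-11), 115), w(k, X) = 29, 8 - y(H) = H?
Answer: 30055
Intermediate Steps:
y(H) = 8 - H
U = 29
(U + 6068) + 23958 = (29 + 6068) + 23958 = 6097 + 23958 = 30055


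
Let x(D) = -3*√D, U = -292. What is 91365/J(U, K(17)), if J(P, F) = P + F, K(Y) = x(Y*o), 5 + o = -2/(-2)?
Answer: -6669645/21469 + 274095*I*√17/42938 ≈ -310.66 + 26.32*I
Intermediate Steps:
o = -4 (o = -5 - 2/(-2) = -5 - 2*(-½) = -5 + 1 = -4)
K(Y) = -6*√(-Y) (K(Y) = -3*2*√(-Y) = -6*√(-Y))
J(P, F) = F + P
91365/J(U, K(17)) = 91365/(-6*I*√17 - 292) = 91365/(-292 - 6*I*√17)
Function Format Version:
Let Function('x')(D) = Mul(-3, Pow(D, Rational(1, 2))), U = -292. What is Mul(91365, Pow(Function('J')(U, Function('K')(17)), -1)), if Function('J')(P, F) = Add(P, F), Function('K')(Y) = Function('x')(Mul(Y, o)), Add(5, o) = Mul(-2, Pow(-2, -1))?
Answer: Add(Rational(-6669645, 21469), Mul(Rational(274095, 42938), I, Pow(17, Rational(1, 2)))) ≈ Add(-310.66, Mul(26.320, I))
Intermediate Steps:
o = -4 (o = Add(-5, Mul(-2, Pow(-2, -1))) = Add(-5, Mul(-2, Rational(-1, 2))) = Add(-5, 1) = -4)
Function('K')(Y) = Mul(-6, Pow(Mul(-1, Y), Rational(1, 2))) (Function('K')(Y) = Mul(-3, Pow(Mul(Y, -4), Rational(1, 2))) = Mul(-3, Pow(Mul(-4, Y), Rational(1, 2))) = Mul(-3, Mul(2, Pow(Mul(-1, Y), Rational(1, 2)))) = Mul(-6, Pow(Mul(-1, Y), Rational(1, 2))))
Function('J')(P, F) = Add(F, P)
Mul(91365, Pow(Function('J')(U, Function('K')(17)), -1)) = Mul(91365, Pow(Add(Mul(-6, Pow(Mul(-1, 17), Rational(1, 2))), -292), -1)) = Mul(91365, Pow(Add(Mul(-6, Pow(-17, Rational(1, 2))), -292), -1)) = Mul(91365, Pow(Add(Mul(-6, Mul(I, Pow(17, Rational(1, 2)))), -292), -1)) = Mul(91365, Pow(Add(Mul(-6, I, Pow(17, Rational(1, 2))), -292), -1)) = Mul(91365, Pow(Add(-292, Mul(-6, I, Pow(17, Rational(1, 2)))), -1))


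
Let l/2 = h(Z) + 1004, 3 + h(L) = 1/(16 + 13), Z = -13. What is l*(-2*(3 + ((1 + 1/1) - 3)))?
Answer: -232240/29 ≈ -8008.3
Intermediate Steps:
h(L) = -86/29 (h(L) = -3 + 1/(16 + 13) = -3 + 1/29 = -86/29)
l = 58060/29 (l = 2*(-86/29 + 1004) = 2*(29030/29) = 58060/29 ≈ 2002.1)
l*(-2*(3 + ((1 + 1/1) - 3))) = 58060*(-2*(3 + ((1 + 1/1) - 3)))/29 = 58060*(-2*(3 + ((1 + 1) - 3)))/29 = 58060*(-2*(3 + (2 - 3)))/29 = 58060*(-2*(3 - 1))/29 = 58060*(-2*2)/29 = (58060/29)*(-4) = -232240/29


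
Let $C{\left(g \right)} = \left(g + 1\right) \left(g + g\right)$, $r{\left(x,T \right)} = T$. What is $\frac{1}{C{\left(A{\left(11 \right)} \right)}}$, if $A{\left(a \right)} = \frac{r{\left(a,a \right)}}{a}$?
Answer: $\frac{1}{4} \approx 0.25$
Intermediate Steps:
$A{\left(a \right)} = 1$ ($A{\left(a \right)} = \frac{a}{a} = 1$)
$C{\left(g \right)} = 2 g \left(1 + g\right)$ ($C{\left(g \right)} = \left(1 + g\right) 2 g = 2 g \left(1 + g\right)$)
$\frac{1}{C{\left(A{\left(11 \right)} \right)}} = \frac{1}{2 \cdot 1 \left(1 + 1\right)} = \frac{1}{2 \cdot 1 \cdot 2} = \frac{1}{4}$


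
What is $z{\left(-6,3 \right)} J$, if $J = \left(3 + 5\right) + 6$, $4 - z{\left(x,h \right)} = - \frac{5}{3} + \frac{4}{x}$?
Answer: $\frac{266}{3} \approx 88.667$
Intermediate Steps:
$z{\left(x,h \right)} = \frac{17}{3} - \frac{4}{x}$ ($z{\left(x,h \right)} = 4 - \left(- \frac{5}{3} + \frac{4}{x}\right) = 4 + \left(\frac{5}{3} - \frac{4}{x}\right) = \frac{17}{3} - \frac{4}{x}$)
$J = 14$ ($J = 8 + 6 = 14$)
$z{\left(-6,3 \right)} J = \left(\frac{17}{3} - \frac{4}{-6}\right) 14 = \left(\frac{17}{3} - - \frac{2}{3}\right) 14 = \left(\frac{17}{3} + \frac{2}{3}\right) 14 = \frac{19}{3} \cdot 14 = \frac{266}{3}$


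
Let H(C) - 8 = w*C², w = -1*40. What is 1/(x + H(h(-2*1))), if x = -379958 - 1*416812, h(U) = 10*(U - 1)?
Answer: -1/832762 ≈ -1.2008e-6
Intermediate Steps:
h(U) = -10 + 10*U (h(U) = 10*(-1 + U) = -10 + 10*U)
w = -40
H(C) = 8 - 40*C²
x = -796770 (x = -379958 - 416812 = -796770)
1/(x + H(h(-2*1))) = 1/(-796770 + (8 - 40*(-10 + 10*(-2*1))²)) = 1/(-796770 + (8 - 40*(-10 + 10*(-2))²)) = 1/(-796770 + (8 - 40*(-10 - 20)²)) = 1/(-796770 + (8 - 40*(-30)²)) = 1/(-796770 + (8 - 40*900)) = 1/(-796770 + (8 - 36000)) = 1/(-796770 - 35992) = 1/(-832762) = -1/832762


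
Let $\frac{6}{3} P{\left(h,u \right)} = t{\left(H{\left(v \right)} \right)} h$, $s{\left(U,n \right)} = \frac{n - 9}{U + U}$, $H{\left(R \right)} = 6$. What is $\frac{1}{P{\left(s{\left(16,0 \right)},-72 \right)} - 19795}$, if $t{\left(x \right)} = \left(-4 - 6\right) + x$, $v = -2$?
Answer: $- \frac{16}{316711} \approx -5.0519 \cdot 10^{-5}$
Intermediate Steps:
$t{\left(x \right)} = -10 + x$
$s{\left(U,n \right)} = \frac{-9 + n}{2 U}$
$P{\left(h,u \right)} = - 2 h$ ($P{\left(h,u \right)} = \frac{\left(-10 + 6\right) h}{2} = \frac{\left(-4\right) h}{2} = - 2 h$)
$\frac{1}{P{\left(s{\left(16,0 \right)},-72 \right)} - 19795} = \frac{1}{- 2 \frac{-9 + 0}{2 \cdot 16} - 19795} = \frac{1}{- 2 \cdot \frac{1}{2} \cdot \frac{1}{16} \left(-9\right) - 19795} = \frac{1}{\left(-2\right) \left(- \frac{9}{32}\right) - 19795} = \frac{1}{\frac{9}{16} - 19795} = \frac{1}{- \frac{316711}{16}} = - \frac{16}{316711}$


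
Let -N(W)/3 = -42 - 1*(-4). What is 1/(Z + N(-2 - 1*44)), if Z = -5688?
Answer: -1/5574 ≈ -0.00017940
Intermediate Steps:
N(W) = 114 (N(W) = -3*(-42 - 1*(-4)) = -3*(-42 + 4) = -3*(-38) = 114)
1/(Z + N(-2 - 1*44)) = 1/(-5688 + 114) = 1/(-5574) = -1/5574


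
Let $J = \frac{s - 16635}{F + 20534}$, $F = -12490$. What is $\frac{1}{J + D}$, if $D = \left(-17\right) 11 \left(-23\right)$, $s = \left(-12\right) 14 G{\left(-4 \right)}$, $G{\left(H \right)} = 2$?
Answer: $\frac{8044}{34580273} \approx 0.00023262$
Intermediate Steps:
$s = -336$ ($s = \left(-12\right) 14 \cdot 2 = \left(-168\right) 2 = -336$)
$J = - \frac{16971}{8044}$ ($J = \frac{-336 - 16635}{-12490 + 20534} = - \frac{16971}{8044} \approx -2.1098$)
$D = 4301$ ($D = \left(-187\right) \left(-23\right) = 4301$)
$\frac{1}{J + D} = \frac{1}{- \frac{16971}{8044} + 4301} = \frac{1}{\frac{34580273}{8044}} = \frac{8044}{34580273}$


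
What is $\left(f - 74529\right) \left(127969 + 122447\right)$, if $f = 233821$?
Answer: $39889265472$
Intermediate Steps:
$\left(f - 74529\right) \left(127969 + 122447\right) = \left(233821 - 74529\right) \left(127969 + 122447\right) = 159292 \cdot 250416 = 39889265472$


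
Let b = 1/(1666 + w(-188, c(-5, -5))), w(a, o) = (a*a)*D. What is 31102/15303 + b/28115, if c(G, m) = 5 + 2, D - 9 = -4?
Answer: 51995518996361/25583159511390 ≈ 2.0324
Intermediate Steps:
D = 5 (D = 9 - 4 = 5)
c(G, m) = 7
w(a, o) = 5*a**2 (w(a, o) = (a*a)*5 = a**2*5 = 5*a**2)
b = 1/178386 (b = 1/(1666 + 5*(-188)**2) = 1/(1666 + 5*35344) = 1/(1666 + 176720) = 1/178386 ≈ 5.6058e-6)
31102/15303 + b/28115 = 31102/15303 + (1/178386)/28115 = 31102*(1/15303) + (1/178386)*(1/28115) = 31102/15303 + 1/5015322390 = 51995518996361/25583159511390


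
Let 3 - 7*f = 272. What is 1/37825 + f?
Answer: -10174918/264775 ≈ -38.429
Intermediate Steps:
f = -269/7 (f = 3/7 - ⅐*272 = 3/7 - 272/7 = -269/7 ≈ -38.429)
1/37825 + f = 1/37825 - 269/7 = -10174918/264775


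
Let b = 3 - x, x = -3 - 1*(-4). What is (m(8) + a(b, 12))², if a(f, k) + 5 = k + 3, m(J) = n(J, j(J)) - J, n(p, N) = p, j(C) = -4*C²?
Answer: 100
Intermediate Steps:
x = 1 (x = -3 + 4 = 1)
b = 2 (b = 3 - 1*1 = 3 - 1 = 2)
m(J) = 0 (m(J) = J - J = 0)
a(f, k) = -2 + k (a(f, k) = -5 + (k + 3) = -5 + (3 + k) = -2 + k)
(m(8) + a(b, 12))² = (0 + (-2 + 12))² = (0 + 10)² = 10² = 100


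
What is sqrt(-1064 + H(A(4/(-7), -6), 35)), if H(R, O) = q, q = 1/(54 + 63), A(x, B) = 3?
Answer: I*sqrt(1618331)/39 ≈ 32.619*I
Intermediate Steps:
q = 1/117 ≈ 0.0085470
H(R, O) = 1/117
sqrt(-1064 + H(A(4/(-7), -6), 35)) = sqrt(-1064 + 1/117) = sqrt(-124487/117) = I*sqrt(1618331)/39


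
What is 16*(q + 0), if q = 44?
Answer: 704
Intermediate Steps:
16*(q + 0) = 16*(44 + 0) = 16*44 = 704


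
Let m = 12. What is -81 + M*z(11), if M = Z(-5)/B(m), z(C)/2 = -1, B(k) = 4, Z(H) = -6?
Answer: -78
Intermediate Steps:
z(C) = -2 (z(C) = 2*(-1) = -2)
M = -3/2 (M = -6/4 = -6*¼ = -3/2 ≈ -1.5000)
-81 + M*z(11) = -81 - 3/2*(-2) = -81 + 3 = -78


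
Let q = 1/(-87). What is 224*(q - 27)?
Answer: -526400/87 ≈ -6050.6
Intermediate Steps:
q = -1/87 ≈ -0.011494
224*(q - 27) = 224*(-1/87 - 27) = 224*(-2350/87) = -526400/87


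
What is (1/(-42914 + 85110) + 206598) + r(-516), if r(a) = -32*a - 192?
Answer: 9406247929/42196 ≈ 2.2292e+5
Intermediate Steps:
r(a) = -192 - 32*a
(1/(-42914 + 85110) + 206598) + r(-516) = (1/(-42914 + 85110) + 206598) + (-192 - 32*(-516)) = (1/42196 + 206598) + (-192 + 16512) = (1/42196 + 206598) + 16320 = 8717609209/42196 + 16320 = 9406247929/42196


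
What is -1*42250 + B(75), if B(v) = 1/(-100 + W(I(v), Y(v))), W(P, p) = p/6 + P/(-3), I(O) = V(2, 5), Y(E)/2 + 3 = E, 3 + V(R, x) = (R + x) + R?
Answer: -3295501/78 ≈ -42250.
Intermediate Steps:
V(R, x) = -3 + x + 2*R (V(R, x) = -3 + ((R + x) + R) = -3 + (x + 2*R) = -3 + x + 2*R)
Y(E) = -6 + 2*E
I(O) = 6 (I(O) = -3 + 5 + 2*2 = -3 + 5 + 4 = 6)
W(P, p) = -P/3 + p/6 (W(P, p) = p*(⅙) + P*(-⅓) = p/6 - P/3 = -P/3 + p/6)
B(v) = 1/(-103 + v/3) (B(v) = 1/(-100 + (-⅓*6 + (-6 + 2*v)/6)) = 1/(-100 + (-2 + (-1 + v/3))) = 1/(-100 + (-3 + v/3)) = 1/(-103 + v/3))
-1*42250 + B(75) = -1*42250 + 3/(-309 + 75) = -42250 + 3/(-234) = -42250 + 3*(-1/234) = -42250 - 1/78 = -3295501/78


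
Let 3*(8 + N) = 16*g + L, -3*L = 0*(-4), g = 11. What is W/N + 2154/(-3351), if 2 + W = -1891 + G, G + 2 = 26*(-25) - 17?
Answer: -4347199/84892 ≈ -51.209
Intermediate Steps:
L = 0 (L = -0*(-4) = -⅓*0 = 0)
G = -669 (G = -2 + (26*(-25) - 17) = -2 + (-650 - 17) = -2 - 667 = -669)
N = 152/3 (N = -8 + (16*11 + 0)/3 = -8 + (176 + 0)/3 = -8 + (⅓)*176 = -8 + 176/3 = 152/3 ≈ 50.667)
W = -2562 (W = -2 + (-1891 - 669) = -2 - 2560 = -2562)
W/N + 2154/(-3351) = -2562/152/3 + 2154/(-3351) = -2562*3/152 + 2154*(-1/3351) = -3843/76 - 718/1117 = -4347199/84892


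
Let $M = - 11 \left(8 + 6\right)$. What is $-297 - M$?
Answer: $-143$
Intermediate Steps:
$M = -154$ ($M = \left(-11\right) 14 = -154$)
$-297 - M = -297 - -154 = -297 + 154 = -143$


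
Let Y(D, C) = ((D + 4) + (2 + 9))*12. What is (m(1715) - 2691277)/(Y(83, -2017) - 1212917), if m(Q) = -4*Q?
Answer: 2698137/1211741 ≈ 2.2267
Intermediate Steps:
Y(D, C) = 180 + 12*D (Y(D, C) = ((4 + D) + 11)*12 = (15 + D)*12 = 180 + 12*D)
(m(1715) - 2691277)/(Y(83, -2017) - 1212917) = (-4*1715 - 2691277)/((180 + 12*83) - 1212917) = (-6860 - 2691277)/((180 + 996) - 1212917) = -2698137/(1176 - 1212917) = -2698137/(-1211741) = -2698137*(-1/1211741) = 2698137/1211741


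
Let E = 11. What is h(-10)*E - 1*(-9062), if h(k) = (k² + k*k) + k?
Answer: 11152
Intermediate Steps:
h(k) = k + 2*k² (h(k) = (k² + k²) + k = 2*k² + k = k + 2*k²)
h(-10)*E - 1*(-9062) = -10*(1 + 2*(-10))*11 - 1*(-9062) = -10*(1 - 20)*11 + 9062 = -10*(-19)*11 + 9062 = 190*11 + 9062 = 2090 + 9062 = 11152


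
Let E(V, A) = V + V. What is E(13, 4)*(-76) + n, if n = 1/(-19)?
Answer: -37545/19 ≈ -1976.1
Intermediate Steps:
E(V, A) = 2*V
n = -1/19 ≈ -0.052632
E(13, 4)*(-76) + n = (2*13)*(-76) - 1/19 = 26*(-76) - 1/19 = -1976 - 1/19 = -37545/19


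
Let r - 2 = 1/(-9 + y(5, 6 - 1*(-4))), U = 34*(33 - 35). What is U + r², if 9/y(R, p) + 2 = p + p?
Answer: -18628/289 ≈ -64.457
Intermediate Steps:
y(R, p) = 9/(-2 + 2*p) (y(R, p) = 9/(-2 + (p + p)) = 9/(-2 + 2*p))
U = -68 (U = 34*(-2) = -68)
r = 32/17 (r = 2 + 1/(-9 + 9/(2*(-1 + (6 - 1*(-4))))) = 2 + 1/(-9 + 9/(2*(-1 + (6 + 4)))) = 2 + 1/(-9 + 9/(2*(-1 + 10))) = 2 + 1/(-9 + (9/2)/9) = 2 + 1/(-9 + (9/2)*(⅑)) = 2 + 1/(-9 + ½) = 2 + 1/(-17/2) = 2 - 2/17 = 32/17 ≈ 1.8824)
U + r² = -68 + (32/17)² = -68 + 1024/289 = -18628/289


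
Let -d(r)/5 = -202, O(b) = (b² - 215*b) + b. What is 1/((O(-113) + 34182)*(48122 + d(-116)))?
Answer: 1/3494906556 ≈ 2.8613e-10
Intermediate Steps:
O(b) = b² - 214*b
d(r) = 1010 (d(r) = -5*(-202) = 1010)
1/((O(-113) + 34182)*(48122 + d(-116))) = 1/((-113*(-214 - 113) + 34182)*(48122 + 1010)) = 1/((-113*(-327) + 34182)*49132) = 1/((36951 + 34182)*49132) = 1/(71133*49132) = 1/3494906556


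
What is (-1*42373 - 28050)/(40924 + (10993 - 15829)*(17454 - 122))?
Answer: 70423/83776628 ≈ 0.00084060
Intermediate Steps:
(-1*42373 - 28050)/(40924 + (10993 - 15829)*(17454 - 122)) = (-42373 - 28050)/(40924 - 4836*17332) = -70423/(40924 - 83817552) = -70423/(-83776628) = -70423*(-1/83776628) = 70423/83776628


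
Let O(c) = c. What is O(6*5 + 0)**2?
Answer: 900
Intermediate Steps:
O(6*5 + 0)**2 = (6*5 + 0)**2 = (30 + 0)**2 = 30**2 = 900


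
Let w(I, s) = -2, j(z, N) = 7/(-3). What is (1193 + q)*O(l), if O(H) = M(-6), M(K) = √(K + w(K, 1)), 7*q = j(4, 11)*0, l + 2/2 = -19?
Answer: 2386*I*√2 ≈ 3374.3*I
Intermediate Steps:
l = -20 (l = -1 - 19 = -20)
j(z, N) = -7/3 (j(z, N) = 7*(-⅓) = -7/3)
q = 0 (q = (-7/3*0)/7 = (⅐)*0 = 0)
M(K) = √(-2 + K) (M(K) = √(K - 2) = √(-2 + K))
O(H) = 2*I*√2 (O(H) = √(-2 - 6) = √(-8) = 2*I*√2)
(1193 + q)*O(l) = (1193 + 0)*(2*I*√2) = 1193*(2*I*√2) = 2386*I*√2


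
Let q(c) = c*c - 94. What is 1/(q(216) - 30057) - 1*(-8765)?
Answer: 144666326/16505 ≈ 8765.0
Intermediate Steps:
q(c) = -94 + c² (q(c) = c² - 94 = -94 + c²)
1/(q(216) - 30057) - 1*(-8765) = 1/((-94 + 216²) - 30057) - 1*(-8765) = 1/((-94 + 46656) - 30057) + 8765 = 1/(46562 - 30057) + 8765 = 1/16505 + 8765 = 144666326/16505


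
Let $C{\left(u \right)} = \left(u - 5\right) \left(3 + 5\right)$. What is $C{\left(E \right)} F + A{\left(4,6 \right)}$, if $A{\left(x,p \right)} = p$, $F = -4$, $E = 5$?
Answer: $6$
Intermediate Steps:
$C{\left(u \right)} = -40 + 8 u$ ($C{\left(u \right)} = \left(-5 + u\right) 8 = -40 + 8 u$)
$C{\left(E \right)} F + A{\left(4,6 \right)} = \left(-40 + 8 \cdot 5\right) \left(-4\right) + 6 = \left(-40 + 40\right) \left(-4\right) + 6 = 0 \left(-4\right) + 6 = 0 + 6 = 6$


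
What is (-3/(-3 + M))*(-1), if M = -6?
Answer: -1/3 ≈ -0.33333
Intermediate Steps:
(-3/(-3 + M))*(-1) = (-3/(-3 - 6))*(-1) = (-3/(-9))*(-1) = -1/9*(-3)*(-1) = (1/3)*(-1) = -1/3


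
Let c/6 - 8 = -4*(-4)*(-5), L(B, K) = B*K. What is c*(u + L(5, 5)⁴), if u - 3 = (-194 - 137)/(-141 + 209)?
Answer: -2868736284/17 ≈ -1.6875e+8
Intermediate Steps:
c = -432 (c = 48 + 6*(-4*(-4)*(-5)) = 48 + 6*(16*(-5)) = 48 + 6*(-80) = 48 - 480 = -432)
u = -127/68 (u = 3 + (-194 - 137)/(-141 + 209) = 3 - 331/68 = -127/68 ≈ -1.8676)
c*(u + L(5, 5)⁴) = -432*(-127/68 + (5*5)⁴) = -432*(-127/68 + 25⁴) = -432*(-127/68 + 390625) = -432*26562373/68 = -2868736284/17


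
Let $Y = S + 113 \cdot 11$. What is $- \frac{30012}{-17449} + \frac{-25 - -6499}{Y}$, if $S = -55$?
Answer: $\frac{24769847}{3454902} \approx 7.1695$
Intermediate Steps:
$Y = 1188$ ($Y = -55 + 113 \cdot 11 = -55 + 1243 = 1188$)
$- \frac{30012}{-17449} + \frac{-25 - -6499}{Y} = - \frac{30012}{-17449} + \frac{-25 - -6499}{1188} = \left(-30012\right) \left(- \frac{1}{17449}\right) + \left(-25 + 6499\right) \frac{1}{1188} = \frac{30012}{17449} + 6474 \cdot \frac{1}{1188} = \frac{30012}{17449} + \frac{1079}{198} = \frac{24769847}{3454902}$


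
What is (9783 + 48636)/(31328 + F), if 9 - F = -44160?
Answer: 58419/75497 ≈ 0.77379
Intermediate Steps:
F = 44169 (F = 9 - 1*(-44160) = 9 + 44160 = 44169)
(9783 + 48636)/(31328 + F) = (9783 + 48636)/(31328 + 44169) = 58419/75497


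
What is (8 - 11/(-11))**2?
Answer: 81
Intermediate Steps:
(8 - 11/(-11))**2 = (8 - 11*(-1/11))**2 = (8 + 1)**2 = 9**2 = 81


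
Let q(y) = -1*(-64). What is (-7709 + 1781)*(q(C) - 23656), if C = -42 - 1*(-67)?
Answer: 139853376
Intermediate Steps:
C = 25 (C = -42 + 67 = 25)
q(y) = 64
(-7709 + 1781)*(q(C) - 23656) = (-7709 + 1781)*(64 - 23656) = -5928*(-23592) = 139853376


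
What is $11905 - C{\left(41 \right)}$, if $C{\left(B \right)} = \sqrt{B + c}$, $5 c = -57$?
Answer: $11905 - \frac{2 \sqrt{185}}{5} \approx 11900.0$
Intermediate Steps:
$c = - \frac{57}{5}$ ($c = \frac{1}{5} \left(-57\right) = - \frac{57}{5} \approx -11.4$)
$C{\left(B \right)} = \sqrt{- \frac{57}{5} + B}$ ($C{\left(B \right)} = \sqrt{B - \frac{57}{5}} = \sqrt{- \frac{57}{5} + B}$)
$11905 - C{\left(41 \right)} = 11905 - \frac{\sqrt{-285 + 25 \cdot 41}}{5} = 11905 - \frac{\sqrt{-285 + 1025}}{5} = 11905 - \frac{\sqrt{740}}{5} = 11905 - \frac{2 \sqrt{185}}{5}$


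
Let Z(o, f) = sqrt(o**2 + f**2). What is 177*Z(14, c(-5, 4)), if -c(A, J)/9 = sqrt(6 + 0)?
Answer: 177*sqrt(682) ≈ 4622.4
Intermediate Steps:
c(A, J) = -9*sqrt(6) (c(A, J) = -9*sqrt(6 + 0) = -9*sqrt(6))
Z(o, f) = sqrt(f**2 + o**2)
177*Z(14, c(-5, 4)) = 177*sqrt((-9*sqrt(6))**2 + 14**2) = 177*sqrt(486 + 196) = 177*sqrt(682)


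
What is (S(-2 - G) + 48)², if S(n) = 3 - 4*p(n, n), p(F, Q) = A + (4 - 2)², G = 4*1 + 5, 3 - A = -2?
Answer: 225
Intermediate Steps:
A = 5 (A = 3 - 1*(-2) = 3 + 2 = 5)
G = 9 (G = 4 + 5 = 9)
p(F, Q) = 9 (p(F, Q) = 5 + (4 - 2)² = 5 + 2² = 5 + 4 = 9)
S(n) = -33 (S(n) = 3 - 4*9 = 3 - 36 = -33)
(S(-2 - G) + 48)² = (-33 + 48)² = 15² = 225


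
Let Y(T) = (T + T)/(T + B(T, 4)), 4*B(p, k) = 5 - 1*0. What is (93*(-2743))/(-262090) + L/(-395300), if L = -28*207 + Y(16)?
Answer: 353139316397/357434410650 ≈ 0.98798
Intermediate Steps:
B(p, k) = 5/4 (B(p, k) = (5 - 1*0)/4 = (5 + 0)/4 = (¼)*5 = 5/4)
Y(T) = 2*T/(5/4 + T) (Y(T) = (T + T)/(T + 5/4) = (2*T)/(5/4 + T) = 2*T/(5/4 + T))
L = -399796/69 (L = -28*207 + 8*16/(5 + 4*16) = -5796 + 8*16/(5 + 64) = -5796 + 8*16/69 = -5796 + 8*16*(1/69) = -5796 + 128/69 = -399796/69 ≈ -5794.1)
(93*(-2743))/(-262090) + L/(-395300) = (93*(-2743))/(-262090) - 399796/69/(-395300) = -255099*(-1/262090) - 399796/69*(-1/395300) = 255099/262090 + 99949/6818925 = 353139316397/357434410650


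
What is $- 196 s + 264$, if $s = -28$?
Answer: $5752$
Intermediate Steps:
$- 196 s + 264 = \left(-196\right) \left(-28\right) + 264 = 5488 + 264 = 5752$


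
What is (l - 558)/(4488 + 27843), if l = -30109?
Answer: -2359/2487 ≈ -0.94853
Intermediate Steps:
(l - 558)/(4488 + 27843) = (-30109 - 558)/(4488 + 27843) = -30667/32331 = -30667*1/32331 = -2359/2487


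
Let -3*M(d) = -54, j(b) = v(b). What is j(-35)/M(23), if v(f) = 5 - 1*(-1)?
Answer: ⅓ ≈ 0.33333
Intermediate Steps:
v(f) = 6 (v(f) = 5 + 1 = 6)
j(b) = 6
M(d) = 18 (M(d) = -⅓*(-54) = 18)
j(-35)/M(23) = 6/18 = 6*(1/18) = ⅓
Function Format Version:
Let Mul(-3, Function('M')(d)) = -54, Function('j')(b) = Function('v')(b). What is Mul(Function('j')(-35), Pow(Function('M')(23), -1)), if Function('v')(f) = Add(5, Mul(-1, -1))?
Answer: Rational(1, 3) ≈ 0.33333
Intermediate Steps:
Function('v')(f) = 6 (Function('v')(f) = Add(5, 1) = 6)
Function('j')(b) = 6
Function('M')(d) = 18 (Function('M')(d) = Mul(Rational(-1, 3), -54) = 18)
Mul(Function('j')(-35), Pow(Function('M')(23), -1)) = Mul(6, Pow(18, -1)) = Mul(6, Rational(1, 18)) = Rational(1, 3)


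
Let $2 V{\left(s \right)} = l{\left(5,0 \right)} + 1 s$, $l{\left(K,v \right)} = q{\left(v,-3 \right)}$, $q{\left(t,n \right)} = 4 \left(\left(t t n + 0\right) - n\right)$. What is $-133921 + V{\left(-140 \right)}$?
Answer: $-133985$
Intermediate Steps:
$q{\left(t,n \right)} = - 4 n + 4 n t^{2}$ ($q{\left(t,n \right)} = 4 \left(\left(t^{2} n + 0\right) - n\right) = 4 \left(\left(n t^{2} + 0\right) - n\right) = 4 \left(n t^{2} - n\right) = 4 \left(- n + n t^{2}\right) = - 4 n + 4 n t^{2}$)
$l{\left(K,v \right)} = 12 - 12 v^{2}$ ($l{\left(K,v \right)} = 4 \left(-3\right) \left(-1 + v^{2}\right) = 12 - 12 v^{2}$)
$V{\left(s \right)} = 6 + \frac{s}{2}$ ($V{\left(s \right)} = \frac{\left(12 - 12 \cdot 0^{2}\right) + 1 s}{2} = \frac{\left(12 - 0\right) + s}{2} = \frac{\left(12 + 0\right) + s}{2} = \frac{12 + s}{2} = 6 + \frac{s}{2}$)
$-133921 + V{\left(-140 \right)} = -133921 + \left(6 + \frac{1}{2} \left(-140\right)\right) = -133921 + \left(6 - 70\right) = -133921 - 64 = -133985$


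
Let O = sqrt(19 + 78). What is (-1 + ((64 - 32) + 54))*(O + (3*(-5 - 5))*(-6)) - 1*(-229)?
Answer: 15529 + 85*sqrt(97) ≈ 16366.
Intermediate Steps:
O = sqrt(97) ≈ 9.8489
(-1 + ((64 - 32) + 54))*(O + (3*(-5 - 5))*(-6)) - 1*(-229) = (-1 + ((64 - 32) + 54))*(sqrt(97) + (3*(-5 - 5))*(-6)) - 1*(-229) = (-1 + (32 + 54))*(sqrt(97) + (3*(-10))*(-6)) + 229 = (-1 + 86)*(sqrt(97) - 30*(-6)) + 229 = 85*(sqrt(97) + 180) + 229 = 85*(180 + sqrt(97)) + 229 = (15300 + 85*sqrt(97)) + 229 = 15529 + 85*sqrt(97)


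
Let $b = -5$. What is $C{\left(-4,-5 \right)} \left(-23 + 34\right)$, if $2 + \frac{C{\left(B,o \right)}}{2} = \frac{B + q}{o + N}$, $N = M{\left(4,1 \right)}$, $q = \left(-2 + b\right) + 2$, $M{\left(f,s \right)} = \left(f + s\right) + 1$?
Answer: $-242$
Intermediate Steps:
$M{\left(f,s \right)} = 1 + f + s$
$q = -5$ ($q = \left(-2 - 5\right) + 2 = -7 + 2 = -5$)
$N = 6$ ($N = 1 + 4 + 1 = 6$)
$C{\left(B,o \right)} = -4 + \frac{2 \left(-5 + B\right)}{6 + o}$ ($C{\left(B,o \right)} = -4 + 2 \frac{B - 5}{o + 6} = -4 + 2 \frac{-5 + B}{6 + o} = -4 + \frac{2 \left(-5 + B\right)}{6 + o}$)
$C{\left(-4,-5 \right)} \left(-23 + 34\right) = \frac{2 \left(-17 - 4 - -10\right)}{6 - 5} \left(-23 + 34\right) = \frac{2 \left(-17 - 4 + 10\right)}{1} \cdot 11 = 2 \cdot 1 \left(-11\right) 11 = \left(-22\right) 11 = -242$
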